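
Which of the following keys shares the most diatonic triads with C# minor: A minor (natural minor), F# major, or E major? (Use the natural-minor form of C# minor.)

E major

Triads of C# minor (natural minor): C# minor (i), D# diminished (ii°), E major (III), F# minor (iv), G# minor (v), A major (VI), B major (VII).
A minor (natural minor) shares 0: none.
F# major shares 2: G#m, B.
E major shares 7: C#m, D#dim, E, F#m, G#m, A, B.
The most common triads (7) are shared with E major.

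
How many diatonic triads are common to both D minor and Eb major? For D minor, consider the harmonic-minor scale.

Diatonic triads of D minor (harmonic minor): Dm (i), Edim (ii°), Faug (III+), Gm (iv), A (V), Bb (VI), C#dim (vii°).
Diatonic triads of Eb major: Eb (I), Fm (ii), Gm (iii), Ab (IV), Bb (V), Cm (vi), Ddim (vii°).
Matching root and quality in both lists: Gm, Bb.
That gives 2 common triads.

2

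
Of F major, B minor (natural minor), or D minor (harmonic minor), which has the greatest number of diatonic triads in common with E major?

Triads of E major: E (I), F#m (ii), G#m (iii), A (IV), B (V), C#m (vi), D#dim (vii°).
F major shares 0: none.
B minor (natural minor) shares 2: F#m, A.
D minor (harmonic minor) shares 1: A.
The most common triads (2) are shared with B minor.

B minor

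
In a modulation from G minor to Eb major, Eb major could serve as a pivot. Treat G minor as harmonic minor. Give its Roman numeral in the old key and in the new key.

The scale of G minor (harmonic minor) is G A Bb C D Eb F#; Eb is degree 6, and the triad built there (Eb-G-Bb) is major, so it is VI.
The scale of Eb major is Eb F G Ab Bb C D; Eb is degree 1, and the triad built there (Eb-G-Bb) is major, so it is I.

VI in G minor; I in Eb major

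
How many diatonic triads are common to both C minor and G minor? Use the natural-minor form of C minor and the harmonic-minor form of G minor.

3

Diatonic triads of C minor (natural minor): Cm (i), Ddim (ii°), Eb (III), Fm (iv), Gm (v), Ab (VI), Bb (VII).
Diatonic triads of G minor (harmonic minor): Gm (i), Adim (ii°), Bbaug (III+), Cm (iv), D (V), Eb (VI), F#dim (vii°).
Matching root and quality in both lists: Cm, Eb, Gm.
That gives 3 common triads.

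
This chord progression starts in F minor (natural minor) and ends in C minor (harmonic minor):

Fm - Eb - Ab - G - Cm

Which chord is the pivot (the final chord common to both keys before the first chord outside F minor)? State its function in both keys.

Chords diatonic to F minor: Fm, Gdim, Ab, Bbm, Cm, Db, Eb.
Reading the progression, the first chord not in that set is G, so the modulation leaves F minor there.
The chord immediately before G is Ab, which is diatonic to both keys: III in F minor and VI in C minor.

Ab — III in F minor, VI in C minor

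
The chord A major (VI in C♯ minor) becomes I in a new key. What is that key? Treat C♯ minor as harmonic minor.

The numeral I denotes a major triad on scale degree 1. With A on degree 1, the tonic of the new key is A.
Degree 1 carries a major triad in major keys, so the destination is A major.
Check: the diatonic triads of A major are A (I), Bm (ii), C♯m (iii), D (IV), E (V), F♯m (vi), G♯dim (vii°) — A major is indeed I.

A major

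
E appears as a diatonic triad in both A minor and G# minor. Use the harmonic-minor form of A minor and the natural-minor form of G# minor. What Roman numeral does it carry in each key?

The scale of A minor (harmonic minor) is A B C D E F G#; E is degree 5, and the triad built there (E-G#-B) is major, so it is V.
The scale of G# minor (natural minor) is G# A# B C# D# E F#; E is degree 6, and the triad built there (E-G#-B) is major, so it is VI.

V in A minor; VI in G# minor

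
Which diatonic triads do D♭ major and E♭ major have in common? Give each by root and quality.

Fm, A♭

Triads in D♭ major: D♭ (I), E♭m (ii), Fm (iii), G♭ (IV), A♭ (V), B♭m (vi), Cdim (vii°).
Triads in E♭ major: E♭ (I), Fm (ii), Gm (iii), A♭ (IV), B♭ (V), Cm (vi), Ddim (vii°).
Shared triads with their functions: Fm (iii in D♭ major, ii in E♭ major); A♭ (V in D♭ major, IV in E♭ major).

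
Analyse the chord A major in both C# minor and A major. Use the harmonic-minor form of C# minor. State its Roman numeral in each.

The scale of C# minor (harmonic minor) is C# D# E F# G# A B#; A is degree 6, and the triad built there (A-C#-E) is major, so it is VI.
The scale of A major is A B C# D E F# G#; A is degree 1, and the triad built there (A-C#-E) is major, so it is I.

VI in C# minor; I in A major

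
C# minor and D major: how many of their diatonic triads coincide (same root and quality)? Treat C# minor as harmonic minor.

Diatonic triads of C# minor (harmonic minor): C# minor (i), D# diminished (ii°), E augmented (III+), F# minor (iv), G# major (V), A major (VI), B# diminished (vii°).
Diatonic triads of D major: D major (I), E minor (ii), F# minor (iii), G major (IV), A major (V), B minor (vi), C# diminished (vii°).
Matching root and quality in both lists: F# minor, A major.
That gives 2 common triads.

2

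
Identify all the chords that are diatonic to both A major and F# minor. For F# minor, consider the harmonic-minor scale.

Triads in A major: A (I), Bm (ii), C#m (iii), D (IV), E (V), F#m (vi), G#dim (vii°).
Triads in F# minor (harmonic minor): F#m (i), G#dim (ii°), Aaug (III+), Bm (iv), C# (V), D (VI), E#dim (vii°).
Shared triads with their functions: Bm (ii in A major, iv in F# minor); D (IV in A major, VI in F# minor); F#m (vi in A major, i in F# minor); G#dim (vii° in A major, ii° in F# minor).

Bm, D, F#m, G#dim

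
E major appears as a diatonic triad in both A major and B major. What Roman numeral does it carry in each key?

V in A major; IV in B major

The scale of A major is A B C# D E F# G#; E is degree 5, and the triad built there (E-G#-B) is major, so it is V.
The scale of B major is B C# D# E F# G# A#; E is degree 4, and the triad built there (E-G#-B) is major, so it is IV.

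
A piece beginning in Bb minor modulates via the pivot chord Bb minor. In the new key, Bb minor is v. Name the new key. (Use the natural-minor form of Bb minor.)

The numeral v denotes a minor triad on scale degree 5. With Bb on degree 5, the tonic of the new key is Eb.
Degree 5 carries a minor triad in natural-minor keys, so the destination is Eb minor.
Check: the diatonic triads of Eb minor (natural minor) are Ebm (i), Fdim (ii°), Gb (III), Abm (iv), Bbm (v), Cb (VI), Db (VII) — Bb minor is indeed v.

Eb minor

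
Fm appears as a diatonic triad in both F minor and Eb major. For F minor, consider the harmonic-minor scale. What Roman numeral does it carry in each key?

The scale of F minor (harmonic minor) is F G Ab Bb C Db E; F is degree 1, and the triad built there (F-Ab-C) is minor, so it is i.
The scale of Eb major is Eb F G Ab Bb C D; F is degree 2, and the triad built there (F-Ab-C) is minor, so it is ii.

i in F minor; ii in Eb major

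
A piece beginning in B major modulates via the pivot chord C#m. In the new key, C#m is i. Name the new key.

C# minor

The numeral i denotes a minor triad on scale degree 1. With C# on degree 1, the tonic of the new key is C#.
Degree 1 carries a minor triad in minor keys, so the destination is C# minor.
Check: the diatonic triads of C# minor (natural minor) are C#m (i), D#dim (ii°), E (III), F#m (iv), G#m (v), A (VI), B (VII) — C#m is indeed i.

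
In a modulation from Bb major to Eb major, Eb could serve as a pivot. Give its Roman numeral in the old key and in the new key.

IV in Bb major; I in Eb major

The scale of Bb major is Bb C D Eb F G A; Eb is degree 4, and the triad built there (Eb-G-Bb) is major, so it is IV.
The scale of Eb major is Eb F G Ab Bb C D; Eb is degree 1, and the triad built there (Eb-G-Bb) is major, so it is I.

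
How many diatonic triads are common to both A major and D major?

4

Diatonic triads of A major: A (I), Bm (ii), C♯m (iii), D (IV), E (V), F♯m (vi), G♯dim (vii°).
Diatonic triads of D major: D (I), Em (ii), F♯m (iii), G (IV), A (V), Bm (vi), C♯dim (vii°).
Matching root and quality in both lists: A, Bm, D, F♯m.
That gives 4 common triads.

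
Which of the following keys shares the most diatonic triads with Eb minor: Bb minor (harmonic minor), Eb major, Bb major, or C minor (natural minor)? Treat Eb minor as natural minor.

Triads of Eb minor (natural minor): Eb minor (i), F diminished (ii°), Gb major (III), Ab minor (iv), Bb minor (v), Cb major (VI), Db major (VII).
Bb minor (harmonic minor) shares 3: Ebm, Gb, Bbm.
Eb major shares 0: none.
Bb major shares 0: none.
C minor (natural minor) shares 0: none.
The most common triads (3) are shared with Bb minor.

Bb minor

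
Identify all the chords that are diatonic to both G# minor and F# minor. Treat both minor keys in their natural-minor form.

C#m, E

Triads in G# minor (natural minor): G#m (i), A#dim (ii°), B (III), C#m (iv), D#m (v), E (VI), F# (VII).
Triads in F# minor (natural minor): F#m (i), G#dim (ii°), A (III), Bm (iv), C#m (v), D (VI), E (VII).
Shared triads with their functions: C#m (iv in G# minor, v in F# minor); E (VI in G# minor, VII in F# minor).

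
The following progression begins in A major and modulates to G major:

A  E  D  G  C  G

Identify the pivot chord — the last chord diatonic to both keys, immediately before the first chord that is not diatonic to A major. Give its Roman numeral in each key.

D — IV in A major, V in G major

Chords diatonic to A major: A, Bm, C#m, D, E, F#m, G#dim.
Reading the progression, the first chord not in that set is G, so the modulation leaves A major there.
The chord immediately before G is D, which is diatonic to both keys: IV in A major and V in G major.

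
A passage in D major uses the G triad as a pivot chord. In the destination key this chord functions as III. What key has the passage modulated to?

E minor

The numeral III denotes a major triad on scale degree 3. With G on degree 3, the tonic of the new key is E.
Degree 3 carries a major triad in natural-minor keys, so the destination is E minor.
Check: the diatonic triads of E minor (natural minor) are Em (i), F#dim (ii°), G (III), Am (iv), Bm (v), C (VI), D (VII) — G is indeed III.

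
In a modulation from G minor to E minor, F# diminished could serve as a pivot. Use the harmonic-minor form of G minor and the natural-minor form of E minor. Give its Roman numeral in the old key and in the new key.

The scale of G minor (harmonic minor) is G A Bb C D Eb F#; F# is degree 7, and the triad built there (F#-A-C) is diminished, so it is vii°.
The scale of E minor (natural minor) is E F# G A B C D; F# is degree 2, and the triad built there (F#-A-C) is diminished, so it is ii°.

vii° in G minor; ii° in E minor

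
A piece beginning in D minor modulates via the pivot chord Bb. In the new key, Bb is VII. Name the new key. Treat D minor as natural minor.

The numeral VII denotes a major triad on scale degree 7. With Bb on degree 7, the tonic of the new key is C.
Degree 7 carries a major triad in natural-minor keys, so the destination is C minor.
Check: the diatonic triads of C minor (natural minor) are Cm (i), Ddim (ii°), Eb (III), Fm (iv), Gm (v), Ab (VI), Bb (VII) — Bb is indeed VII.

C minor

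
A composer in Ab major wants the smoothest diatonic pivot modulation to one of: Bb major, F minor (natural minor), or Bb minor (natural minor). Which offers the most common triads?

F minor

Triads of Ab major: Ab (I), Bbm (ii), Cm (iii), Db (IV), Eb (V), Fm (vi), Gdim (vii°).
Bb major shares 2: Cm, Eb.
F minor (natural minor) shares 7: Ab, Bbm, Cm, Db, Eb, Fm, Gdim.
Bb minor (natural minor) shares 4: Ab, Bbm, Db, Fm.
The most common triads (7) are shared with F minor.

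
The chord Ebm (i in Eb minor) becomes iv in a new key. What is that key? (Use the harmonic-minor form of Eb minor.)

Bb minor

The numeral iv denotes a minor triad on scale degree 4. With Eb on degree 4, the tonic of the new key is Bb.
Degree 4 carries a minor triad in minor keys, so the destination is Bb minor.
Check: the diatonic triads of Bb minor (natural minor) are Bbm (i), Cdim (ii°), Db (III), Ebm (iv), Fm (v), Gb (VI), Ab (VII) — Ebm is indeed iv.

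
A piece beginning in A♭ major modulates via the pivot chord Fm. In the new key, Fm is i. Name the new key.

The numeral i denotes a minor triad on scale degree 1. With F on degree 1, the tonic of the new key is F.
Degree 1 carries a minor triad in minor keys, so the destination is F minor.
Check: the diatonic triads of F minor (natural minor) are Fm (i), Gdim (ii°), A♭ (III), B♭m (iv), Cm (v), D♭ (VI), E♭ (VII) — Fm is indeed i.

F minor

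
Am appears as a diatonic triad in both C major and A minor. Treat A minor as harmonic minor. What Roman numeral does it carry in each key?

vi in C major; i in A minor

The scale of C major is C D E F G A B; A is degree 6, and the triad built there (A-C-E) is minor, so it is vi.
The scale of A minor (harmonic minor) is A B C D E F G♯; A is degree 1, and the triad built there (A-C-E) is minor, so it is i.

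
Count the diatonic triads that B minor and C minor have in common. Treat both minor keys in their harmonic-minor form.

1

Diatonic triads of B minor (harmonic minor): Bm (i), C#dim (ii°), Daug (III+), Em (iv), F# (V), G (VI), A#dim (vii°).
Diatonic triads of C minor (harmonic minor): Cm (i), Ddim (ii°), Ebaug (III+), Fm (iv), G (V), Ab (VI), Bdim (vii°).
Matching root and quality in both lists: G.
That gives 1 common triad.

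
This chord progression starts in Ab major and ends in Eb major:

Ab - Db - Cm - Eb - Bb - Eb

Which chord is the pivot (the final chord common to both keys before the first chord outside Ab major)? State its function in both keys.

Chords diatonic to Ab major: Ab, Bbm, Cm, Db, Eb, Fm, Gdim.
Reading the progression, the first chord not in that set is Bb, so the modulation leaves Ab major there.
The chord immediately before Bb is Eb, which is diatonic to both keys: V in Ab major and I in Eb major.

Eb — V in Ab major, I in Eb major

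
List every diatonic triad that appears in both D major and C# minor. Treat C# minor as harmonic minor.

Triads in D major: D (I), Em (ii), F#m (iii), G (IV), A (V), Bm (vi), C#dim (vii°).
Triads in C# minor (harmonic minor): C#m (i), D#dim (ii°), Eaug (III+), F#m (iv), G# (V), A (VI), B#dim (vii°).
Shared triads with their functions: F#m (iii in D major, iv in C# minor); A (V in D major, VI in C# minor).

F#m, A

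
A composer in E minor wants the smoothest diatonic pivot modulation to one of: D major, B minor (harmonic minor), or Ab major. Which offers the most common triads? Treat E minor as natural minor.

Triads of E minor (natural minor): E minor (i), F# diminished (ii°), G major (III), A minor (iv), B minor (v), C major (VI), D major (VII).
D major shares 4: Em, G, Bm, D.
B minor (harmonic minor) shares 3: Em, G, Bm.
Ab major shares 0: none.
The most common triads (4) are shared with D major.

D major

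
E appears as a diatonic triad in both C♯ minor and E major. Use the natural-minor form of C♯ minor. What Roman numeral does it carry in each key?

The scale of C♯ minor (natural minor) is C♯ D♯ E F♯ G♯ A B; E is degree 3, and the triad built there (E-G♯-B) is major, so it is III.
The scale of E major is E F♯ G♯ A B C♯ D♯; E is degree 1, and the triad built there (E-G♯-B) is major, so it is I.

III in C♯ minor; I in E major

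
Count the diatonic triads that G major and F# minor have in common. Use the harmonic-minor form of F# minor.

Diatonic triads of G major: G (I), Am (ii), Bm (iii), C (IV), D (V), Em (vi), F#dim (vii°).
Diatonic triads of F# minor (harmonic minor): F#m (i), G#dim (ii°), Aaug (III+), Bm (iv), C# (V), D (VI), E#dim (vii°).
Matching root and quality in both lists: Bm, D.
That gives 2 common triads.

2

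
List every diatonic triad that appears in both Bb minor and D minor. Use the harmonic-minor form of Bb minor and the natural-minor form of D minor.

F

Triads in Bb minor (harmonic minor): Bbm (i), Cdim (ii°), Dbaug (III+), Ebm (iv), F (V), Gb (VI), Adim (vii°).
Triads in D minor (natural minor): Dm (i), Edim (ii°), F (III), Gm (iv), Am (v), Bb (VI), C (VII).
Shared triads with their functions: F (V in Bb minor, III in D minor).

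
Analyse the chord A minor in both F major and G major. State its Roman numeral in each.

The scale of F major is F G A Bb C D E; A is degree 3, and the triad built there (A-C-E) is minor, so it is iii.
The scale of G major is G A B C D E F#; A is degree 2, and the triad built there (A-C-E) is minor, so it is ii.

iii in F major; ii in G major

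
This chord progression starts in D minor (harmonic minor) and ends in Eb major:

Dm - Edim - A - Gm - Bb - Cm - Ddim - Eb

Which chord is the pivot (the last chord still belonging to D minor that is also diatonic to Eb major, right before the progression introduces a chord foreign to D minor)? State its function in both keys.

Bb — VI in D minor, V in Eb major

Chords diatonic to D minor: Dm, Edim, Faug, Gm, A, Bb, C#dim.
Reading the progression, the first chord not in that set is Cm, so the modulation leaves D minor there.
The chord immediately before Cm is Bb, which is diatonic to both keys: VI in D minor and V in Eb major.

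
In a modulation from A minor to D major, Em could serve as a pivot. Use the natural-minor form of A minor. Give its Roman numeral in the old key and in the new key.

The scale of A minor (natural minor) is A B C D E F G; E is degree 5, and the triad built there (E-G-B) is minor, so it is v.
The scale of D major is D E F# G A B C#; E is degree 2, and the triad built there (E-G-B) is minor, so it is ii.

v in A minor; ii in D major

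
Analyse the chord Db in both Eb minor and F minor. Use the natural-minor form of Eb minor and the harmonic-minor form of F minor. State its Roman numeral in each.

The scale of Eb minor (natural minor) is Eb F Gb Ab Bb Cb Db; Db is degree 7, and the triad built there (Db-F-Ab) is major, so it is VII.
The scale of F minor (harmonic minor) is F G Ab Bb C Db E; Db is degree 6, and the triad built there (Db-F-Ab) is major, so it is VI.

VII in Eb minor; VI in F minor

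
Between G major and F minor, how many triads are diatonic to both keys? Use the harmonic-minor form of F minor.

1

Diatonic triads of G major: G (I), Am (ii), Bm (iii), C (IV), D (V), Em (vi), F#dim (vii°).
Diatonic triads of F minor (harmonic minor): Fm (i), Gdim (ii°), Abaug (III+), Bbm (iv), C (V), Db (VI), Edim (vii°).
Matching root and quality in both lists: C.
That gives 1 common triad.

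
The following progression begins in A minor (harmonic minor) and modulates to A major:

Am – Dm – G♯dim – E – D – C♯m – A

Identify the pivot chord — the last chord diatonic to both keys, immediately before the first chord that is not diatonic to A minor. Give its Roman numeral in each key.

Chords diatonic to A minor: Am, Bdim, Caug, Dm, E, F, G♯dim.
Reading the progression, the first chord not in that set is D, so the modulation leaves A minor there.
The chord immediately before D is E, which is diatonic to both keys: V in A minor and V in A major.

E — V in A minor, V in A major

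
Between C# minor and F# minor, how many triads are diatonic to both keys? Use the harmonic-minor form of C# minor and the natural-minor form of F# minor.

Diatonic triads of C# minor (harmonic minor): C#m (i), D#dim (ii°), Eaug (III+), F#m (iv), G# (V), A (VI), B#dim (vii°).
Diatonic triads of F# minor (natural minor): F#m (i), G#dim (ii°), A (III), Bm (iv), C#m (v), D (VI), E (VII).
Matching root and quality in both lists: C#m, F#m, A.
That gives 3 common triads.

3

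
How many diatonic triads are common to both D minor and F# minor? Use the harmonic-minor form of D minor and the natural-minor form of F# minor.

Diatonic triads of D minor (harmonic minor): Dm (i), Edim (ii°), Faug (III+), Gm (iv), A (V), Bb (VI), C#dim (vii°).
Diatonic triads of F# minor (natural minor): F#m (i), G#dim (ii°), A (III), Bm (iv), C#m (v), D (VI), E (VII).
Matching root and quality in both lists: A.
That gives 1 common triad.

1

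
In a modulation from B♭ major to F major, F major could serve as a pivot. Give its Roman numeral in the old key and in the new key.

V in B♭ major; I in F major

The scale of B♭ major is B♭ C D E♭ F G A; F is degree 5, and the triad built there (F-A-C) is major, so it is V.
The scale of F major is F G A B♭ C D E; F is degree 1, and the triad built there (F-A-C) is major, so it is I.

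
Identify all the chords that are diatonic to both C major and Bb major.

Triads in C major: C major (I), D minor (ii), E minor (iii), F major (IV), G major (V), A minor (vi), B diminished (vii°).
Triads in Bb major: Bb major (I), C minor (ii), D minor (iii), Eb major (IV), F major (V), G minor (vi), A diminished (vii°).
Shared triads with their functions: D minor (ii in C major, iii in Bb major); F major (IV in C major, V in Bb major).

Dm, F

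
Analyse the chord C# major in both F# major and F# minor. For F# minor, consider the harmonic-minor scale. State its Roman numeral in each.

The scale of F# major is F# G# A# B C# D# E#; C# is degree 5, and the triad built there (C#-E#-G#) is major, so it is V.
The scale of F# minor (harmonic minor) is F# G# A B C# D E#; C# is degree 5, and the triad built there (C#-E#-G#) is major, so it is V.

V in F# major; V in F# minor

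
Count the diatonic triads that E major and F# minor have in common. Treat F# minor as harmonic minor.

Diatonic triads of E major: E major (I), F# minor (ii), G# minor (iii), A major (IV), B major (V), C# minor (vi), D# diminished (vii°).
Diatonic triads of F# minor (harmonic minor): F# minor (i), G# diminished (ii°), A augmented (III+), B minor (iv), C# major (V), D major (VI), E# diminished (vii°).
Matching root and quality in both lists: F# minor.
That gives 1 common triad.

1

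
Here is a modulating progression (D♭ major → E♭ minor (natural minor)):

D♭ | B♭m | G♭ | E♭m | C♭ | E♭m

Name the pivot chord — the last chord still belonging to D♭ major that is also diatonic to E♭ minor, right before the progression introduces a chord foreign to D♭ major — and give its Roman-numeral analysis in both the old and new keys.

E♭m — ii in D♭ major, i in E♭ minor

Chords diatonic to D♭ major: D♭, E♭m, Fm, G♭, A♭, B♭m, Cdim.
Reading the progression, the first chord not in that set is C♭, so the modulation leaves D♭ major there.
The chord immediately before C♭ is E♭m, which is diatonic to both keys: ii in D♭ major and i in E♭ minor.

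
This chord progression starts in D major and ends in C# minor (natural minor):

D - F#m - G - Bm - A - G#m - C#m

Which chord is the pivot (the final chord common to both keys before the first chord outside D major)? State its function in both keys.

A — V in D major, VI in C# minor

Chords diatonic to D major: D, Em, F#m, G, A, Bm, C#dim.
Reading the progression, the first chord not in that set is G#m, so the modulation leaves D major there.
The chord immediately before G#m is A, which is diatonic to both keys: V in D major and VI in C# minor.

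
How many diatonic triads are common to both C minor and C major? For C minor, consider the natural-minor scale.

Diatonic triads of C minor (natural minor): Cm (i), Ddim (ii°), Eb (III), Fm (iv), Gm (v), Ab (VI), Bb (VII).
Diatonic triads of C major: C (I), Dm (ii), Em (iii), F (IV), G (V), Am (vi), Bdim (vii°).
No triad has the same root and quality in both keys.

0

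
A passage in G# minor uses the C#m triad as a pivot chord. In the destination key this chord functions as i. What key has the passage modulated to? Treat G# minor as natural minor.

The numeral i denotes a minor triad on scale degree 1. With C# on degree 1, the tonic of the new key is C#.
Degree 1 carries a minor triad in minor keys, so the destination is C# minor.
Check: the diatonic triads of C# minor (natural minor) are C#m (i), D#dim (ii°), E (III), F#m (iv), G#m (v), A (VI), B (VII) — C#m is indeed i.

C# minor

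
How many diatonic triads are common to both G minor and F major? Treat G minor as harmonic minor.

Diatonic triads of G minor (harmonic minor): Gm (i), Adim (ii°), Bbaug (III+), Cm (iv), D (V), Eb (VI), F#dim (vii°).
Diatonic triads of F major: F (I), Gm (ii), Am (iii), Bb (IV), C (V), Dm (vi), Edim (vii°).
Matching root and quality in both lists: Gm.
That gives 1 common triad.

1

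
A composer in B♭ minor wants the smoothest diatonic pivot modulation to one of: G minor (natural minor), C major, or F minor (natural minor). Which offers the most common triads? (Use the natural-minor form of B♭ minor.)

Triads of B♭ minor (natural minor): B♭ minor (i), C diminished (ii°), D♭ major (III), E♭ minor (iv), F minor (v), G♭ major (VI), A♭ major (VII).
G minor (natural minor) shares 0: none.
C major shares 0: none.
F minor (natural minor) shares 4: B♭m, D♭, Fm, A♭.
The most common triads (4) are shared with F minor.

F minor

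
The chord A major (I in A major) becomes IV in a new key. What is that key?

The numeral IV denotes a major triad on scale degree 4. With A on degree 4, the tonic of the new key is E.
Degree 4 carries a major triad in major keys, so the destination is E major.
Check: the diatonic triads of E major are E (I), F#m (ii), G#m (iii), A (IV), B (V), C#m (vi), D#dim (vii°) — A major is indeed IV.

E major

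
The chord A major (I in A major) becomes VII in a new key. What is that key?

The numeral VII denotes a major triad on scale degree 7. With A on degree 7, the tonic of the new key is B.
Degree 7 carries a major triad in natural-minor keys, so the destination is B minor.
Check: the diatonic triads of B minor (natural minor) are Bm (i), C#dim (ii°), D (III), Em (iv), F#m (v), G (VI), A (VII) — A major is indeed VII.

B minor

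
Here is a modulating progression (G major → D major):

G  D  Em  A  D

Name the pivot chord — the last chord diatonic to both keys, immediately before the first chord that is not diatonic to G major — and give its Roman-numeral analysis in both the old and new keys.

Chords diatonic to G major: G, Am, Bm, C, D, Em, F#dim.
Reading the progression, the first chord not in that set is A, so the modulation leaves G major there.
The chord immediately before A is Em, which is diatonic to both keys: vi in G major and ii in D major.

Em — vi in G major, ii in D major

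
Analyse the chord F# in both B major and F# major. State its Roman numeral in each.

V in B major; I in F# major

The scale of B major is B C# D# E F# G# A#; F# is degree 5, and the triad built there (F#-A#-C#) is major, so it is V.
The scale of F# major is F# G# A# B C# D# E#; F# is degree 1, and the triad built there (F#-A#-C#) is major, so it is I.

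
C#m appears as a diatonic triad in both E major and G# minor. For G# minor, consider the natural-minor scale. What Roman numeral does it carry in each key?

vi in E major; iv in G# minor

The scale of E major is E F# G# A B C# D#; C# is degree 6, and the triad built there (C#-E-G#) is minor, so it is vi.
The scale of G# minor (natural minor) is G# A# B C# D# E F#; C# is degree 4, and the triad built there (C#-E-G#) is minor, so it is iv.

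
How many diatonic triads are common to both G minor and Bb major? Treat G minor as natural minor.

7

Diatonic triads of G minor (natural minor): Gm (i), Adim (ii°), Bb (III), Cm (iv), Dm (v), Eb (VI), F (VII).
Diatonic triads of Bb major: Bb (I), Cm (ii), Dm (iii), Eb (IV), F (V), Gm (vi), Adim (vii°).
Matching root and quality in both lists: Gm, Adim, Bb, Cm, Dm, Eb, F.
That gives 7 common triads.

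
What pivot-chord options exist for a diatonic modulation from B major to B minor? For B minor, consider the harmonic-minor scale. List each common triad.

Triads in B major: B (I), C#m (ii), D#m (iii), E (IV), F# (V), G#m (vi), A#dim (vii°).
Triads in B minor (harmonic minor): Bm (i), C#dim (ii°), Daug (III+), Em (iv), F# (V), G (VI), A#dim (vii°).
Shared triads with their functions: F# (V in B major, V in B minor); A#dim (vii° in B major, vii° in B minor).

F#, A#dim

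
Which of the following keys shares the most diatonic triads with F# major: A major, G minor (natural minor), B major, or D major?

Triads of F# major: F# major (I), G# minor (ii), A# minor (iii), B major (IV), C# major (V), D# minor (vi), E# diminished (vii°).
A major shares 0: none.
G minor (natural minor) shares 0: none.
B major shares 4: F#, G#m, B, D#m.
D major shares 0: none.
The most common triads (4) are shared with B major.

B major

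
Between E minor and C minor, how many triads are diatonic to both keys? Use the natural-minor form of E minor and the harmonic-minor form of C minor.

1

Diatonic triads of E minor (natural minor): Em (i), F♯dim (ii°), G (III), Am (iv), Bm (v), C (VI), D (VII).
Diatonic triads of C minor (harmonic minor): Cm (i), Ddim (ii°), E♭aug (III+), Fm (iv), G (V), A♭ (VI), Bdim (vii°).
Matching root and quality in both lists: G.
That gives 1 common triad.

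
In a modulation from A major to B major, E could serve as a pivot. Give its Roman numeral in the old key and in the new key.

The scale of A major is A B C# D E F# G#; E is degree 5, and the triad built there (E-G#-B) is major, so it is V.
The scale of B major is B C# D# E F# G# A#; E is degree 4, and the triad built there (E-G#-B) is major, so it is IV.

V in A major; IV in B major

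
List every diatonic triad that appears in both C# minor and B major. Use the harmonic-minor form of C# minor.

C#m

Triads in C# minor (harmonic minor): C#m (i), D#dim (ii°), Eaug (III+), F#m (iv), G# (V), A (VI), B#dim (vii°).
Triads in B major: B (I), C#m (ii), D#m (iii), E (IV), F# (V), G#m (vi), A#dim (vii°).
Shared triads with their functions: C#m (i in C# minor, ii in B major).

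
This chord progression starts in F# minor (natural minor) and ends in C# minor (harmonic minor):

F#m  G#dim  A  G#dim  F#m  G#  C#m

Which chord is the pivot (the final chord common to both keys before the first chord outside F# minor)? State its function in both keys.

F#m — i in F# minor, iv in C# minor

Chords diatonic to F# minor: F#m, G#dim, A, Bm, C#m, D, E.
Reading the progression, the first chord not in that set is G#, so the modulation leaves F# minor there.
The chord immediately before G# is F#m, which is diatonic to both keys: i in F# minor and iv in C# minor.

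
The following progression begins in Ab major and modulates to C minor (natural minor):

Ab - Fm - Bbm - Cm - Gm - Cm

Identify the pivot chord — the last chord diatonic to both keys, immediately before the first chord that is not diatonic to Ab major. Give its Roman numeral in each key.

Chords diatonic to Ab major: Ab, Bbm, Cm, Db, Eb, Fm, Gdim.
Reading the progression, the first chord not in that set is Gm, so the modulation leaves Ab major there.
The chord immediately before Gm is Cm, which is diatonic to both keys: iii in Ab major and i in C minor.

Cm — iii in Ab major, i in C minor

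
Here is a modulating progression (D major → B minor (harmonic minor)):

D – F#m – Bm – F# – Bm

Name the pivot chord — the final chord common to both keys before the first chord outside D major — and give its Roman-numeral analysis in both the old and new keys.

Bm — vi in D major, i in B minor

Chords diatonic to D major: D, Em, F#m, G, A, Bm, C#dim.
Reading the progression, the first chord not in that set is F#, so the modulation leaves D major there.
The chord immediately before F# is Bm, which is diatonic to both keys: vi in D major and i in B minor.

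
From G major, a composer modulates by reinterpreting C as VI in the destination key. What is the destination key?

E minor

The numeral VI denotes a major triad on scale degree 6. With C on degree 6, the tonic of the new key is E.
Degree 6 carries a major triad in minor keys, so the destination is E minor.
Check: the diatonic triads of E minor (natural minor) are Em (i), F#dim (ii°), G (III), Am (iv), Bm (v), C (VI), D (VII) — C is indeed VI.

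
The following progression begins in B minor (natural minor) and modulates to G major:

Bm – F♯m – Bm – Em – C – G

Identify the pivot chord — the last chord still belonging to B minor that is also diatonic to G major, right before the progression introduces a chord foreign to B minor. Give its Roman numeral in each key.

Chords diatonic to B minor: Bm, C♯dim, D, Em, F♯m, G, A.
Reading the progression, the first chord not in that set is C, so the modulation leaves B minor there.
The chord immediately before C is Em, which is diatonic to both keys: iv in B minor and vi in G major.

Em — iv in B minor, vi in G major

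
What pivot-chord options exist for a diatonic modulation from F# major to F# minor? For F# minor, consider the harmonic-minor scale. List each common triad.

Triads in F# major: F# major (I), G# minor (ii), A# minor (iii), B major (IV), C# major (V), D# minor (vi), E# diminished (vii°).
Triads in F# minor (harmonic minor): F# minor (i), G# diminished (ii°), A augmented (III+), B minor (iv), C# major (V), D major (VI), E# diminished (vii°).
Shared triads with their functions: C# major (V in F# major, V in F# minor); E# diminished (vii° in F# major, vii° in F# minor).

C#, E#dim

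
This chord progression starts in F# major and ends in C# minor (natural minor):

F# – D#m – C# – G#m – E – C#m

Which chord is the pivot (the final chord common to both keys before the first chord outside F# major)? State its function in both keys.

G#m — ii in F# major, v in C# minor

Chords diatonic to F# major: F#, G#m, A#m, B, C#, D#m, E#dim.
Reading the progression, the first chord not in that set is E, so the modulation leaves F# major there.
The chord immediately before E is G#m, which is diatonic to both keys: ii in F# major and v in C# minor.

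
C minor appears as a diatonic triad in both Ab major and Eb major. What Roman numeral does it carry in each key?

The scale of Ab major is Ab Bb C Db Eb F G; C is degree 3, and the triad built there (C-Eb-G) is minor, so it is iii.
The scale of Eb major is Eb F G Ab Bb C D; C is degree 6, and the triad built there (C-Eb-G) is minor, so it is vi.

iii in Ab major; vi in Eb major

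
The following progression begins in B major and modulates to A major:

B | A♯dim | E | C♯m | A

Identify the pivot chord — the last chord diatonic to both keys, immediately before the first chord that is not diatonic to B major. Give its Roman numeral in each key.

Chords diatonic to B major: B, C♯m, D♯m, E, F♯, G♯m, A♯dim.
Reading the progression, the first chord not in that set is A, so the modulation leaves B major there.
The chord immediately before A is C♯m, which is diatonic to both keys: ii in B major and iii in A major.

C♯m — ii in B major, iii in A major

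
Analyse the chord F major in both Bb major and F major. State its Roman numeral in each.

V in Bb major; I in F major

The scale of Bb major is Bb C D Eb F G A; F is degree 5, and the triad built there (F-A-C) is major, so it is V.
The scale of F major is F G A Bb C D E; F is degree 1, and the triad built there (F-A-C) is major, so it is I.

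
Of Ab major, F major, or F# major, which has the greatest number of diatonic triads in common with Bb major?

F major

Triads of Bb major: Bb (I), Cm (ii), Dm (iii), Eb (IV), F (V), Gm (vi), Adim (vii°).
Ab major shares 2: Cm, Eb.
F major shares 4: Bb, Dm, F, Gm.
F# major shares 0: none.
The most common triads (4) are shared with F major.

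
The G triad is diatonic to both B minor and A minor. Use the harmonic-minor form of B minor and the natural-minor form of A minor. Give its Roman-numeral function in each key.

The scale of B minor (harmonic minor) is B C# D E F# G A#; G is degree 6, and the triad built there (G-B-D) is major, so it is VI.
The scale of A minor (natural minor) is A B C D E F G; G is degree 7, and the triad built there (G-B-D) is major, so it is VII.

VI in B minor; VII in A minor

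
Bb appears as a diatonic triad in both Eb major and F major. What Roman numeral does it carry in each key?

V in Eb major; IV in F major

The scale of Eb major is Eb F G Ab Bb C D; Bb is degree 5, and the triad built there (Bb-D-F) is major, so it is V.
The scale of F major is F G A Bb C D E; Bb is degree 4, and the triad built there (Bb-D-F) is major, so it is IV.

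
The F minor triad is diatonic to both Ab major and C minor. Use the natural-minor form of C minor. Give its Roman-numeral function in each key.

The scale of Ab major is Ab Bb C Db Eb F G; F is degree 6, and the triad built there (F-Ab-C) is minor, so it is vi.
The scale of C minor (natural minor) is C D Eb F G Ab Bb; F is degree 4, and the triad built there (F-Ab-C) is minor, so it is iv.

vi in Ab major; iv in C minor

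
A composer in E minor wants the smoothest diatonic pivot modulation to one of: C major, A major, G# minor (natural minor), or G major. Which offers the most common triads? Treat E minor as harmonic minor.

G major

Triads of E minor (harmonic minor): Em (i), F#dim (ii°), Gaug (III+), Am (iv), B (V), C (VI), D#dim (vii°).
C major shares 3: Em, Am, C.
A major shares 0: none.
G# minor (natural minor) shares 1: B.
G major shares 4: Em, F#dim, Am, C.
The most common triads (4) are shared with G major.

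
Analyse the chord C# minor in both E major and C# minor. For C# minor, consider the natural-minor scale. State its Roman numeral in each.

vi in E major; i in C# minor

The scale of E major is E F# G# A B C# D#; C# is degree 6, and the triad built there (C#-E-G#) is minor, so it is vi.
The scale of C# minor (natural minor) is C# D# E F# G# A B; C# is degree 1, and the triad built there (C#-E-G#) is minor, so it is i.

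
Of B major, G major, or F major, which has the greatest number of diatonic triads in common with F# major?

B major

Triads of F# major: F# (I), G#m (ii), A#m (iii), B (IV), C# (V), D#m (vi), E#dim (vii°).
B major shares 4: F#, G#m, B, D#m.
G major shares 0: none.
F major shares 0: none.
The most common triads (4) are shared with B major.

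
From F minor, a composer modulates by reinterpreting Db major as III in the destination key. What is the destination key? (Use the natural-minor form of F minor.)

Bb minor

The numeral III denotes a major triad on scale degree 3. With Db on degree 3, the tonic of the new key is Bb.
Degree 3 carries a major triad in natural-minor keys, so the destination is Bb minor.
Check: the diatonic triads of Bb minor (natural minor) are Bbm (i), Cdim (ii°), Db (III), Ebm (iv), Fm (v), Gb (VI), Ab (VII) — Db major is indeed III.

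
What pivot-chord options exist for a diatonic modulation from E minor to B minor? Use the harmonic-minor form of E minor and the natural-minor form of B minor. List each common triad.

Triads in E minor (harmonic minor): E minor (i), F# diminished (ii°), G augmented (III+), A minor (iv), B major (V), C major (VI), D# diminished (vii°).
Triads in B minor (natural minor): B minor (i), C# diminished (ii°), D major (III), E minor (iv), F# minor (v), G major (VI), A major (VII).
Shared triads with their functions: E minor (i in E minor, iv in B minor).

Em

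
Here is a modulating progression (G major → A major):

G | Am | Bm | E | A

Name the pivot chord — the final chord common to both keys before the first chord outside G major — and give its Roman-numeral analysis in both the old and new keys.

Chords diatonic to G major: G, Am, Bm, C, D, Em, F#dim.
Reading the progression, the first chord not in that set is E, so the modulation leaves G major there.
The chord immediately before E is Bm, which is diatonic to both keys: iii in G major and ii in A major.

Bm — iii in G major, ii in A major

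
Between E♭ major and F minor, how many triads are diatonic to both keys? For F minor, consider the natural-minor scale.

Diatonic triads of E♭ major: E♭ (I), Fm (ii), Gm (iii), A♭ (IV), B♭ (V), Cm (vi), Ddim (vii°).
Diatonic triads of F minor (natural minor): Fm (i), Gdim (ii°), A♭ (III), B♭m (iv), Cm (v), D♭ (VI), E♭ (VII).
Matching root and quality in both lists: E♭, Fm, A♭, Cm.
That gives 4 common triads.

4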